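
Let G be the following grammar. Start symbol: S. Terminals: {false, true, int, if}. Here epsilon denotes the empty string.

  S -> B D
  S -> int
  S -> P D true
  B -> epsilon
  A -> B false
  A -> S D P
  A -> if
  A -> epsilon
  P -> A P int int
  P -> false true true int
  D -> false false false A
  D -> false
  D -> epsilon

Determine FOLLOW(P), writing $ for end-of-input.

FIRST(B): from B->epsilon we get {epsilon}. So FIRST(B) = {epsilon}.
FIRST(D): from D->false false false A we get {false}; from D->false we get {false}; from D->epsilon we get {epsilon}. So FIRST(D) = {epsilon, false}.
FIRST(S): from S->B D we get {epsilon, false}; from S->int we get {int}; from S->P D true we get {false, if, int}. So FIRST(S) = {epsilon, false, if, int}.
FIRST(A): from A->B false we get {false}; from A->S D P we get {false, if, int}; from A->if we get {if}; from A->epsilon we get {epsilon}. So FIRST(A) = {epsilon, false, if, int}.
FIRST(P): from P->A P int int we get {false, if, int}; from P->false true true int we get {false}. So FIRST(P) = {false, if, int}.
FOLLOW(S) includes $ since S is the start symbol.
FOLLOW(S): in A->S D P, S is followed by D P with FIRST {false, if, int}. Thus FOLLOW(S) = {$, false, if, int}.
FOLLOW(B): in S->B D, B is followed by D with FIRST {epsilon, false}; in S->B D, the suffix after B is nullable, so FOLLOW(B) ⊇ FOLLOW(S) = {$, false, if, int}; in A->B false, B is followed by false with FIRST {false}. Thus FOLLOW(B) = {$, false, if, int}.
FOLLOW(D): in S->B D, the suffix after D is empty, so FOLLOW(D) ⊇ FOLLOW(S) = {$, false, if, int}; in S->P D true, D is followed by true with FIRST {true}; in A->S D P, D is followed by P with FIRST {false, if, int}. Thus FOLLOW(D) = {$, false, if, int, true}.
FOLLOW(A): in P->A P int int, A is followed by P int int with FIRST {false, if, int}; in D->false false false A, the suffix after A is empty, so FOLLOW(A) ⊇ FOLLOW(D) = {$, false, if, int, true}. Thus FOLLOW(A) = {$, false, if, int, true}.
FOLLOW(P): in S->P D true, P is followed by D true with FIRST {false, true}; in A->S D P, the suffix after P is empty, so FOLLOW(P) ⊇ FOLLOW(A) = {$, false, if, int, true}; in P->A P int int, P is followed by int int with FIRST {int}. Thus FOLLOW(P) = {$, false, if, int, true}.

{$, false, if, int, true}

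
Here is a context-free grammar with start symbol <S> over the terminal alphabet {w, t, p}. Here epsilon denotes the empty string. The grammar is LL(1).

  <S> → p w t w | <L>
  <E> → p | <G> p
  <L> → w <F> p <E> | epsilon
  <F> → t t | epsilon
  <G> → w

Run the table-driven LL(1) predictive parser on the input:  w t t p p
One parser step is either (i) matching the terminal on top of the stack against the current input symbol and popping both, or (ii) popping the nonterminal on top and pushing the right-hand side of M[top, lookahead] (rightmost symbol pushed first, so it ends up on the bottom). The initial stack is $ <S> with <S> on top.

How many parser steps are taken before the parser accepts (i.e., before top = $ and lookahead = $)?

9

     Stack          Input        Action
  1  $ <S>          w t t p p $  expand <S> → <L>
  2  $ <L>          w t t p p $  expand <L> → w <F> p <E>
  3  $ <E> p <F> w  w t t p p $  match w
  4  $ <E> p <F>    t t p p $    expand <F> → t t
  5  $ <E> p t t    t t p p $    match t
  6  $ <E> p t      t p p $      match t
  7  $ <E> p        p p $        match p
  8  $ <E>          p $          expand <E> → p
  9  $ p            p $          match p
Accept reached after 9 steps.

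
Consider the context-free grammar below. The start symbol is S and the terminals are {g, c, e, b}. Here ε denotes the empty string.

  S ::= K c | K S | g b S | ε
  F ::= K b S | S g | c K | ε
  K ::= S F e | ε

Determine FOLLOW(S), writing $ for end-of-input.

{$, b, c, e, g}

FIRST(S): from S::=K c we get {b, c, e, g}; from S::=K S we get {ε, b, c, e, g}; from S::=g b S we get {g}; from S::=ε we get {ε}. So FIRST(S) = {ε, b, c, e, g}.
FIRST(F): from F::=K b S we get {b, c, e, g}; from F::=S g we get {b, c, e, g}; from F::=c K we get {c}; from F::=ε we get {ε}. So FIRST(F) = {ε, b, c, e, g}.
FIRST(K): from K::=S F e we get {b, c, e, g}; from K::=ε we get {ε}. So FIRST(K) = {ε, b, c, e, g}.
FOLLOW(S) includes $ since S is the start symbol.
FOLLOW(F): in K::=S F e, F is followed by e with FIRST {e}. Thus FOLLOW(F) = {e}.
FOLLOW(S): in S::=K S, the suffix after S is empty (adds nothing new); in S::=g b S, the suffix after S is empty (adds nothing new); in F::=K b S, the suffix after S is empty, so FOLLOW(S) ⊇ FOLLOW(F) = {e}; in F::=S g, S is followed by g with FIRST {g}; in K::=S F e, S is followed by F e with FIRST {b, c, e, g}. Thus FOLLOW(S) = {$, b, c, e, g}.
FOLLOW(K): in S::=K c, K is followed by c with FIRST {c}; in S::=K S, K is followed by S with FIRST {ε, b, c, e, g}; in S::=K S, the suffix after K is nullable, so FOLLOW(K) ⊇ FOLLOW(S) = {$, b, c, e, g}; in F::=K b S, K is followed by b S with FIRST {b}; in F::=c K, the suffix after K is empty, so FOLLOW(K) ⊇ FOLLOW(F) = {e}. Thus FOLLOW(K) = {$, b, c, e, g}.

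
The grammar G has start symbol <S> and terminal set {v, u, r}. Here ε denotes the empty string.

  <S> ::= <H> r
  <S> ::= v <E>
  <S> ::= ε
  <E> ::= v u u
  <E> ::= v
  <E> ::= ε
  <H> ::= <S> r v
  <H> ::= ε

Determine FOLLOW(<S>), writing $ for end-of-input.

FIRST(<E>): from <E>::=v u u we get {v}; from <E>::=v we get {v}; from <E>::=ε we get {ε}. So FIRST(<E>) = {ε, v}.
FIRST(<S>): from <S>::=<H> r we get {r, v}; from <S>::=v <E> we get {v}; from <S>::=ε we get {ε}. So FIRST(<S>) = {ε, r, v}.
FIRST(<H>): from <H>::=<S> r v we get {r, v}; from <H>::=ε we get {ε}. So FIRST(<H>) = {ε, r, v}.
FOLLOW(<S>) includes $ since <S> is the start symbol.
FOLLOW(<S>): in <H>::=<S> r v, <S> is followed by r v with FIRST {r}. Thus FOLLOW(<S>) = {$, r}.
FOLLOW(<E>): in <S>::=v <E>, the suffix after <E> is empty, so FOLLOW(<E>) ⊇ FOLLOW(<S>) = {$, r}. Thus FOLLOW(<E>) = {$, r}.
FOLLOW(<H>): in <S>::=<H> r, <H> is followed by r with FIRST {r}. Thus FOLLOW(<H>) = {r}.

{$, r}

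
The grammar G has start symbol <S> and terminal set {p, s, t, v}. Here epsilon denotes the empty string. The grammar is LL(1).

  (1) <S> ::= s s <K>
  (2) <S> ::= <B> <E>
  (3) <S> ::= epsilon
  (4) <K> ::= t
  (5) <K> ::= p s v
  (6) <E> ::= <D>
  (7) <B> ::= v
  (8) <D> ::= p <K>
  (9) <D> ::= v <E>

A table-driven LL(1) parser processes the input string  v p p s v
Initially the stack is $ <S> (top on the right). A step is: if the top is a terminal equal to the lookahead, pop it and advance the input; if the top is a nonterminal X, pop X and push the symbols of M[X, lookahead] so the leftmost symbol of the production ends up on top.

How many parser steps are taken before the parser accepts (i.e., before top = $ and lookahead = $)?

      Stack      Input        Action
   1  $ <S>      v p p s v $  expand <S> ::= <B> <E>
   2  $ <E> <B>  v p p s v $  expand <B> ::= v
   3  $ <E> v    v p p s v $  match v
   4  $ <E>      p p s v $    expand <E> ::= <D>
   5  $ <D>      p p s v $    expand <D> ::= p <K>
   6  $ <K> p    p p s v $    match p
   7  $ <K>      p s v $      expand <K> ::= p s v
   8  $ v s p    p s v $      match p
   9  $ v s      s v $        match s
  10  $ v        v $          match v
Accept reached after 10 steps.

10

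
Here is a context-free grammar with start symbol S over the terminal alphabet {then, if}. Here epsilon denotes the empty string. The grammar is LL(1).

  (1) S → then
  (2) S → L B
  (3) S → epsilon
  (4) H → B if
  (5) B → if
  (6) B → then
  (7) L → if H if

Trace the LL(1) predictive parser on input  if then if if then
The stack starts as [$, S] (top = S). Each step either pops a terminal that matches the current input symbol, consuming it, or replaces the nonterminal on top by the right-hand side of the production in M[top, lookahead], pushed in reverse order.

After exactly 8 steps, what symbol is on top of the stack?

     Stack           Input                 Action
  1  $ S             if then if if then $  expand S → L B
  2  $ B L           if then if if then $  expand L → if H if
  3  $ B if H if     if then if if then $  match if
  4  $ B if H        then if if then $     expand H → B if
  5  $ B if if B     then if if then $     expand B → then
  6  $ B if if then  then if if then $     match then
  7  $ B if if       if if then $          match if
  8  $ B if          if then $             match if
Stack after step 8: $ B (top = B).

B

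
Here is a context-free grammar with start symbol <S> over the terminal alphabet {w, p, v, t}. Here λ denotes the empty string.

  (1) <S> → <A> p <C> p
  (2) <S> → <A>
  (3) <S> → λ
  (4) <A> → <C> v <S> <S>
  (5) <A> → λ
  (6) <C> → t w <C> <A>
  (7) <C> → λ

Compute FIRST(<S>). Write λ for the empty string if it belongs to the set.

FIRST(<C>) = {λ, t}
FIRST(<A>) = {λ, t, v}  (via <C> v <S> <S>)
FIRST(<S>) = {λ, p, t, v}  (via <A> p <C> p, <A>)

{λ, p, t, v}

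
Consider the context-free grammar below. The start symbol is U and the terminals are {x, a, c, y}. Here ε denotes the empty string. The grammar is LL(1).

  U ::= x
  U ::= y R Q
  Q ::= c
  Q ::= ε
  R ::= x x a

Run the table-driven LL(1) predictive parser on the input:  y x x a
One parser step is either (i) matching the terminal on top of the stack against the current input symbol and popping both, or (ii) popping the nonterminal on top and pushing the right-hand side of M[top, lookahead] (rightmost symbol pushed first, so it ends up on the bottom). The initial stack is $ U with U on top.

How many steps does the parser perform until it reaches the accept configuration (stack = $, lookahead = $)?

7

     Stack      Input      Action
  1  $ U        y x x a $  expand U ::= y R Q
  2  $ Q R y    y x x a $  match y
  3  $ Q R      x x a $    expand R ::= x x a
  4  $ Q a x x  x x a $    match x
  5  $ Q a x    x a $      match x
  6  $ Q a      a $        match a
  7  $ Q        $          expand Q ::= ε
Accept reached after 7 steps.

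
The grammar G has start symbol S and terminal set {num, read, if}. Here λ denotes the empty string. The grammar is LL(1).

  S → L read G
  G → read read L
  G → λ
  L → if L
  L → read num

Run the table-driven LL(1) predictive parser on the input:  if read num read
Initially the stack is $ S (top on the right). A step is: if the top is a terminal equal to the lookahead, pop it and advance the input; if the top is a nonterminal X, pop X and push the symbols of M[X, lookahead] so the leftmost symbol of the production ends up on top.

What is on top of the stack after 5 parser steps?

num

     Stack              Input               Action
  1  $ S                if read num read $  expand S → L read G
  2  $ G read L         if read num read $  expand L → if L
  3  $ G read L if      if read num read $  match if
  4  $ G read L         read num read $     expand L → read num
  5  $ G read num read  read num read $     match read
Stack after step 5: $ G read num (top = num).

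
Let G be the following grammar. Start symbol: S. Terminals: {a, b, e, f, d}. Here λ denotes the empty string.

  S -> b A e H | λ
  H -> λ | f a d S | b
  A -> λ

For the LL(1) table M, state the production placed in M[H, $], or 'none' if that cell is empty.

H -> λ

FIRST(S) = {λ, b}
FIRST(H) = {λ, b, f}
FIRST(A) = {λ}
FOLLOW(S) includes $ since S is the start symbol.
FOLLOW(S): in H->f a d S, the suffix after S is empty, so FOLLOW(S) ⊇ FOLLOW(H) = {$}. Thus FOLLOW(S) = {$}.
FOLLOW(H): in S->b A e H, the suffix after H is empty, so FOLLOW(H) ⊇ FOLLOW(S) = {$}. Thus FOLLOW(H) = {$}.
For H -> λ: FIRST(λ) = {λ}, so it goes in M[H, t] for t ∈ {}; since λ ∈ FIRST, also for every t ∈ FOLLOW(H) = {$}.
For H -> f a d S: FIRST(f a d S) = {f}, so it goes in M[H, t] for t ∈ {f}.
For H -> b: FIRST(b) = {b}, so it goes in M[H, t] for t ∈ {b}.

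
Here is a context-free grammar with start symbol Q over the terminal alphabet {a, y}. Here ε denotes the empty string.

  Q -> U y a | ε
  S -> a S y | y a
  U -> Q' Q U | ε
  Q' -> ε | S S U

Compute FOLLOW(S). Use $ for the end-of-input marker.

FIRST(S) = {a, y}
FIRST(Q') = {ε, a, y}  (via S S U)
FIRST(Q) = {ε, a, y}  (via U y a)
FIRST(U) = {ε, a, y}  (via Q' Q U)
FOLLOW(Q) includes $ since Q is the start symbol.
FOLLOW(Q): in U->Q' Q U, Q is followed by U with FIRST {ε, a, y}; in U->Q' Q U, the suffix after Q is nullable, so FOLLOW(Q) ⊇ FOLLOW(U) = {a, y}. Thus FOLLOW(Q) = {$, a, y}.
FOLLOW(S): in S->a S y, S is followed by y with FIRST {y}; in Q'->S S U (occurrence 1), S is followed by S U with FIRST {a, y}; in Q'->S S U (occurrence 2), S is followed by U with FIRST {ε, a, y}; in Q'->S S U (occurrence 2), the suffix after S is nullable, so FOLLOW(S) ⊇ FOLLOW(Q') = {a, y}. Thus FOLLOW(S) = {a, y}.
FOLLOW(U): in Q->U y a, U is followed by y a with FIRST {y}; in U->Q' Q U, the suffix after U is empty (adds nothing new); in Q'->S S U, the suffix after U is empty, so FOLLOW(U) ⊇ FOLLOW(Q') = {a, y}. Thus FOLLOW(U) = {a, y}.
FOLLOW(Q'): in U->Q' Q U, Q' is followed by Q U with FIRST {ε, a, y}; in U->Q' Q U, the suffix after Q' is nullable, so FOLLOW(Q') ⊇ FOLLOW(U) = {a, y}. Thus FOLLOW(Q') = {a, y}.

{a, y}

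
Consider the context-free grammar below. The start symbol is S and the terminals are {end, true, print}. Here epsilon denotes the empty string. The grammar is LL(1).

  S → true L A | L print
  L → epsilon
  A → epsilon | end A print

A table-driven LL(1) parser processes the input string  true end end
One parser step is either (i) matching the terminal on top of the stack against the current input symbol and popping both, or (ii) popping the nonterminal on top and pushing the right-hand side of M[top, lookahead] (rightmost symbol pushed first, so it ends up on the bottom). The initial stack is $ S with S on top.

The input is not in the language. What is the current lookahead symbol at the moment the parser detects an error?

step 1: stack=$ S  input=true end end $  — expand S → true L A
step 2: stack=$ A L true  input=true end end $  — match true
step 3: stack=$ A L  input=end end $  — expand L → epsilon
step 4: stack=$ A  input=end end $  — expand A → end A print
step 5: stack=$ print A end  input=end end $  — match end
step 6: stack=$ print A  input=end $  — expand A → end A print
step 7: stack=$ print print A end  input=end $  — match end
step 8: stack=$ print print A  input=$  — expand A → epsilon
step 9: stack=$ print print  input=$  — error: top is terminal print but lookahead is $

$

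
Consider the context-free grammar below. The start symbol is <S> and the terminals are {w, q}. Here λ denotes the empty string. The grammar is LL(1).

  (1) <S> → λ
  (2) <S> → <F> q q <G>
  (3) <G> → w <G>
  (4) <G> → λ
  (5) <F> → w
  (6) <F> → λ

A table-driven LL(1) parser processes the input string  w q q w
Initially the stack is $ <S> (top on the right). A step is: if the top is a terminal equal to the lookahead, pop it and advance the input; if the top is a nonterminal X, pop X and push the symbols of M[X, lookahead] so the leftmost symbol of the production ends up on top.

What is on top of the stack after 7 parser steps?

     Stack          Input      Action
  1  $ <S>          w q q w $  expand <S> → <F> q q <G>
  2  $ <G> q q <F>  w q q w $  expand <F> → w
  3  $ <G> q q w    w q q w $  match w
  4  $ <G> q q      q q w $    match q
  5  $ <G> q        q w $      match q
  6  $ <G>          w $        expand <G> → w <G>
  7  $ <G> w        w $        match w
Stack after step 7: $ <G> (top = <G>).

<G>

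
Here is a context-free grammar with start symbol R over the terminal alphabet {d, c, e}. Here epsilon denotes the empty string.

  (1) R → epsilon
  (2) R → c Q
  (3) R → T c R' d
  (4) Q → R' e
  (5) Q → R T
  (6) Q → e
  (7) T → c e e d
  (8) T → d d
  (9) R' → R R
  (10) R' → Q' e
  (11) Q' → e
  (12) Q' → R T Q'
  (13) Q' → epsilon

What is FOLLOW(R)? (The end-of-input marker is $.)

{$, c, d, e}

FIRST(T): from T→c e e d we get {c}; from T→d d we get {d}. So FIRST(T) = {c, d}.
FIRST(R): from R→epsilon we get {epsilon}; from R→c Q we get {c}; from R→T c R' d we get {c, d}. So FIRST(R) = {epsilon, c, d}.
FIRST(Q'): from Q'→e we get {e}; from Q'→R T Q' we get {c, d}; from Q'→epsilon we get {epsilon}. So FIRST(Q') = {epsilon, c, d, e}.
FIRST(R'): from R'→R R we get {epsilon, c, d}; from R'→Q' e we get {c, d, e}. So FIRST(R') = {epsilon, c, d, e}.
FIRST(Q): from Q→R' e we get {c, d, e}; from Q→R T we get {c, d}; from Q→e we get {e}. So FIRST(Q) = {c, d, e}.
FOLLOW(R) includes $ since R is the start symbol.
FOLLOW(R'): in R→T c R' d, R' is followed by d with FIRST {d}; in Q→R' e, R' is followed by e with FIRST {e}. Thus FOLLOW(R') = {d, e}.
FOLLOW(R): in Q→R T, R is followed by T with FIRST {c, d}; in R'→R R (occurrence 1), R is followed by R with FIRST {epsilon, c, d}; in R'→R R (occurrence 1), the suffix after R is nullable, so FOLLOW(R) ⊇ FOLLOW(R') = {d, e}; in R'→R R (occurrence 2), the suffix after R is empty, so FOLLOW(R) ⊇ FOLLOW(R') = {d, e}; in Q'→R T Q', R is followed by T Q' with FIRST {c, d}. Thus FOLLOW(R) = {$, c, d, e}.
FOLLOW(Q): in R→c Q, the suffix after Q is empty, so FOLLOW(Q) ⊇ FOLLOW(R) = {$, c, d, e}. Thus FOLLOW(Q) = {$, c, d, e}.
FOLLOW(Q'): in R'→Q' e, Q' is followed by e with FIRST {e}; in Q'→R T Q', the suffix after Q' is empty (adds nothing new). Thus FOLLOW(Q') = {e}.
FOLLOW(T): in R→T c R' d, T is followed by c R' d with FIRST {c}; in Q→R T, the suffix after T is empty, so FOLLOW(T) ⊇ FOLLOW(Q) = {$, c, d, e}; in Q'→R T Q', T is followed by Q' with FIRST {epsilon, c, d, e}; in Q'→R T Q', the suffix after T is nullable, so FOLLOW(T) ⊇ FOLLOW(Q') = {e}. Thus FOLLOW(T) = {$, c, d, e}.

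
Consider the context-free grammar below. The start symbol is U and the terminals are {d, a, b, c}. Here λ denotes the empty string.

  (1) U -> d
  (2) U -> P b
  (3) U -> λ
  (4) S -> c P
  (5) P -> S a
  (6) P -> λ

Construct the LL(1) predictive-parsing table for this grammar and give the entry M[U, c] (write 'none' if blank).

U -> P b

FIRST(S) = {c}
FIRST(P) = {λ, c}  (via S a)
FIRST(U) = {λ, b, c, d}  (via P b)
FOLLOW(U) includes $ since U is the start symbol.
FOLLOW(U): U appears on no right-hand side. Thus FOLLOW(U) = {$}.
For U -> d: FIRST(d) = {d}, so it goes in M[U, t] for t ∈ {d}.
For U -> P b: FIRST(P b) = {b, c}, so it goes in M[U, t] for t ∈ {b, c}.
For U -> λ: FIRST(λ) = {λ}, so it goes in M[U, t] for t ∈ {}; since λ ∈ FIRST, also for every t ∈ FOLLOW(U) = {$}.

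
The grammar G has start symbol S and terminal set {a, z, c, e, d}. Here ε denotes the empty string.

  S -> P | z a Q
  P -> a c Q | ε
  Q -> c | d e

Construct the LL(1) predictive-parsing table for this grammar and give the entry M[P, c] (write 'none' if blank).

none

FIRST(P): from P->a c Q we get {a}; from P->ε we get {ε}. So FIRST(P) = {ε, a}.
FIRST(Q): from Q->c we get {c}; from Q->d e we get {d}. So FIRST(Q) = {c, d}.
FIRST(S): from S->P we get {ε, a}; from S->z a Q we get {z}. So FIRST(S) = {ε, a, z}.
FOLLOW(S) includes $ since S is the start symbol.
FOLLOW(S): S appears on no right-hand side. Thus FOLLOW(S) = {$}.
FOLLOW(P): in S->P, the suffix after P is empty, so FOLLOW(P) ⊇ FOLLOW(S) = {$}. Thus FOLLOW(P) = {$}.
For P -> a c Q: FIRST(a c Q) = {a}, so it goes in M[P, t] for t ∈ {a}.
For P -> ε: FIRST(ε) = {ε}, so it goes in M[P, t] for t ∈ {}; since ε ∈ FIRST, also for every t ∈ FOLLOW(P) = {$}.
None of these place a production in M[P, c].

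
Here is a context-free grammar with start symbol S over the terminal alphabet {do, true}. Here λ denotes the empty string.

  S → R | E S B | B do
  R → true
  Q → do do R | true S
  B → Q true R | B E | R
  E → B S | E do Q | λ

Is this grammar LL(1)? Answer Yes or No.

No

FIRST(S) = {do, true}
FIRST(R) = {true}
FIRST(Q) = {do, true}
FIRST(B) = {do, true}
FIRST(E) = {λ, do, true}
FOLLOW(S) = {$, do, true}
FOLLOW(R) = {$, do, true}
FOLLOW(Q) = {$, do, true}
FOLLOW(B) = {$, do, true}
FOLLOW(E) = {$, do, true}
Cell M[B, do] receives both B → Q true R and B → B E — the grammar is not LL(1).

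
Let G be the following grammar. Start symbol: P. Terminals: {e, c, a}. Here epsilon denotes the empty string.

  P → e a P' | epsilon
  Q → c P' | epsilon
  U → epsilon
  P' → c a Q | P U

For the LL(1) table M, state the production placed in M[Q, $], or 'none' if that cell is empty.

Q → epsilon

FIRST(P) = {epsilon, e}
FIRST(Q) = {epsilon, c}
FIRST(U) = {epsilon}
FIRST(P') = {epsilon, c, e}  (via P U)
FOLLOW(P) includes $ since P is the start symbol.
FOLLOW(Q): in P'→c a Q, the suffix after Q is empty, so FOLLOW(Q) ⊇ FOLLOW(P') = {$}. Thus FOLLOW(Q) = {$}.
FOLLOW(P'): in P→e a P', the suffix after P' is empty, so FOLLOW(P') ⊇ FOLLOW(P) = {$}; in Q→c P', the suffix after P' is empty, so FOLLOW(P') ⊇ FOLLOW(Q) = {$}. Thus FOLLOW(P') = {$}.
For Q → c P': FIRST(c P') = {c}, so it goes in M[Q, t] for t ∈ {c}.
For Q → epsilon: FIRST(epsilon) = {epsilon}, so it goes in M[Q, t] for t ∈ {}; since epsilon ∈ FIRST, also for every t ∈ FOLLOW(Q) = {$}.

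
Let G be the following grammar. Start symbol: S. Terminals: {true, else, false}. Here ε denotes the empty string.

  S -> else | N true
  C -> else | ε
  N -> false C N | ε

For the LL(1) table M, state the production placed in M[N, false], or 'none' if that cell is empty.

N -> false C N

FIRST(C): from C->else we get {else}; from C->ε we get {ε}. So FIRST(C) = {ε, else}.
FIRST(N): from N->false C N we get {false}; from N->ε we get {ε}. So FIRST(N) = {ε, false}.
FIRST(S): from S->else we get {else}; from S->N true we get {false, true}. So FIRST(S) = {else, false, true}.
FOLLOW(S) includes $ since S is the start symbol.
FOLLOW(N): in S->N true, N is followed by true with FIRST {true}; in N->false C N, the suffix after N is empty (adds nothing new). Thus FOLLOW(N) = {true}.
For N -> false C N: FIRST(false C N) = {false}, so it goes in M[N, t] for t ∈ {false}.
For N -> ε: FIRST(ε) = {ε}, so it goes in M[N, t] for t ∈ {}; since ε ∈ FIRST, also for every t ∈ FOLLOW(N) = {true}.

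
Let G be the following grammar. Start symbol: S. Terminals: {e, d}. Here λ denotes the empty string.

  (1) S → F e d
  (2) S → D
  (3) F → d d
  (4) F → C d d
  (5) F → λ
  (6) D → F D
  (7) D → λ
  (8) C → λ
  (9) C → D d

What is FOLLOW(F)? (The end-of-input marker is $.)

FIRST(S): from S→F e d we get {d, e}; from S→D we get {λ, d}. So FIRST(S) = {λ, d, e}.
FIRST(F): from F→d d we get {d}; from F→C d d we get {d}; from F→λ we get {λ}. So FIRST(F) = {λ, d}.
FIRST(D): from D→F D we get {λ, d}; from D→λ we get {λ}. So FIRST(D) = {λ, d}.
FIRST(C): from C→λ we get {λ}; from C→D d we get {d}. So FIRST(C) = {λ, d}.
FOLLOW(S) includes $ since S is the start symbol.
FOLLOW(S): S appears on no right-hand side. Thus FOLLOW(S) = {$}.
FOLLOW(D): in S→D, the suffix after D is empty, so FOLLOW(D) ⊇ FOLLOW(S) = {$}; in D→F D, the suffix after D is empty (adds nothing new); in C→D d, D is followed by d with FIRST {d}. Thus FOLLOW(D) = {$, d}.
FOLLOW(F): in S→F e d, F is followed by e d with FIRST {e}; in D→F D, F is followed by D with FIRST {λ, d}; in D→F D, the suffix after F is nullable, so FOLLOW(F) ⊇ FOLLOW(D) = {$, d}. Thus FOLLOW(F) = {$, d, e}.
FOLLOW(C): in F→C d d, C is followed by d d with FIRST {d}. Thus FOLLOW(C) = {d}.

{$, d, e}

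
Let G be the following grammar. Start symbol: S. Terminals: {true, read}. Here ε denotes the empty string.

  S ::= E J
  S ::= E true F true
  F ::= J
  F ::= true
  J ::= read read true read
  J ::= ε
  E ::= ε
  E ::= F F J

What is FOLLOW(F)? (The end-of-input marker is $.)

{$, read, true}

FIRST(J): from J::=read read true read we get {read}; from J::=ε we get {ε}. So FIRST(J) = {ε, read}.
FIRST(F): from F::=J we get {ε, read}; from F::=true we get {true}. So FIRST(F) = {ε, read, true}.
FIRST(E): from E::=ε we get {ε}; from E::=F F J we get {ε, read, true}. So FIRST(E) = {ε, read, true}.
FIRST(S): from S::=E J we get {ε, read, true}; from S::=E true F true we get {read, true}. So FIRST(S) = {ε, read, true}.
FOLLOW(S) includes $ since S is the start symbol.
FOLLOW(S): S appears on no right-hand side. Thus FOLLOW(S) = {$}.
FOLLOW(E): in S::=E J, E is followed by J with FIRST {ε, read}; in S::=E J, the suffix after E is nullable, so FOLLOW(E) ⊇ FOLLOW(S) = {$}; in S::=E true F true, E is followed by true F true with FIRST {true}. Thus FOLLOW(E) = {$, read, true}.
FOLLOW(F): in S::=E true F true, F is followed by true with FIRST {true}; in E::=F F J (occurrence 1), F is followed by F J with FIRST {ε, read, true}; in E::=F F J (occurrence 1), the suffix after F is nullable, so FOLLOW(F) ⊇ FOLLOW(E) = {$, read, true}; in E::=F F J (occurrence 2), F is followed by J with FIRST {ε, read}; in E::=F F J (occurrence 2), the suffix after F is nullable, so FOLLOW(F) ⊇ FOLLOW(E) = {$, read, true}. Thus FOLLOW(F) = {$, read, true}.
FOLLOW(J): in S::=E J, the suffix after J is empty, so FOLLOW(J) ⊇ FOLLOW(S) = {$}; in F::=J, the suffix after J is empty, so FOLLOW(J) ⊇ FOLLOW(F) = {$, read, true}; in E::=F F J, the suffix after J is empty, so FOLLOW(J) ⊇ FOLLOW(E) = {$, read, true}. Thus FOLLOW(J) = {$, read, true}.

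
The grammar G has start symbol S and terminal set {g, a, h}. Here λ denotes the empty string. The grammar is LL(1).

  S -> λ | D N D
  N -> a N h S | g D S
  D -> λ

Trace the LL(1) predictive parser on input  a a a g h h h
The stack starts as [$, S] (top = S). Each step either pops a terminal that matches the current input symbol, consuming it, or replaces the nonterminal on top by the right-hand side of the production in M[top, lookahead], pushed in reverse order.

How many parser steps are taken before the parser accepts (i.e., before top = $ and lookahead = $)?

      Stack                  Input            Action
   1  $ S                    a a a g h h h $  expand S -> D N D
   2  $ D N D                a a a g h h h $  expand D -> λ
   3  $ D N                  a a a g h h h $  expand N -> a N h S
   4  $ D S h N a            a a a g h h h $  match a
   5  $ D S h N              a a g h h h $    expand N -> a N h S
   6  $ D S h S h N a        a a g h h h $    match a
   7  $ D S h S h N          a g h h h $      expand N -> a N h S
   8  $ D S h S h S h N a    a g h h h $      match a
   9  $ D S h S h S h N      g h h h $        expand N -> g D S
  10  $ D S h S h S h S D g  g h h h $        match g
  11  $ D S h S h S h S D    h h h $          expand D -> λ
  12  $ D S h S h S h S      h h h $          expand S -> λ
  13  $ D S h S h S h        h h h $          match h
  14  $ D S h S h S          h h $            expand S -> λ
  15  $ D S h S h            h h $            match h
  16  $ D S h S              h $              expand S -> λ
  17  $ D S h                h $              match h
  18  $ D S                  $                expand S -> λ
  19  $ D                    $                expand D -> λ
Accept reached after 19 steps.

19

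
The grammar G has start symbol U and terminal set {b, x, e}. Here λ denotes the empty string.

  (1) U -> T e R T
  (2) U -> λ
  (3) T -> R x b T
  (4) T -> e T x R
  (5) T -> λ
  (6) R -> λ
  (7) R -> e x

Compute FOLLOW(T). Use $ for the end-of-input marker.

{$, e, x}

FIRST(R): from R->λ we get {λ}; from R->e x we get {e}. So FIRST(R) = {λ, e}.
FIRST(T): from T->R x b T we get {e, x}; from T->e T x R we get {e}; from T->λ we get {λ}. So FIRST(T) = {λ, e, x}.
FIRST(U): from U->T e R T we get {e, x}; from U->λ we get {λ}. So FIRST(U) = {λ, e, x}.
FOLLOW(U) includes $ since U is the start symbol.
FOLLOW(U): U appears on no right-hand side. Thus FOLLOW(U) = {$}.
FOLLOW(T): in U->T e R T (occurrence 1), T is followed by e R T with FIRST {e}; in U->T e R T (occurrence 2), the suffix after T is empty, so FOLLOW(T) ⊇ FOLLOW(U) = {$}; in T->R x b T, the suffix after T is empty (adds nothing new); in T->e T x R, T is followed by x R with FIRST {x}. Thus FOLLOW(T) = {$, e, x}.
FOLLOW(R): in U->T e R T, R is followed by T with FIRST {λ, e, x}; in U->T e R T, the suffix after R is nullable, so FOLLOW(R) ⊇ FOLLOW(U) = {$}; in T->R x b T, R is followed by x b T with FIRST {x}; in T->e T x R, the suffix after R is empty, so FOLLOW(R) ⊇ FOLLOW(T) = {$, e, x}. Thus FOLLOW(R) = {$, e, x}.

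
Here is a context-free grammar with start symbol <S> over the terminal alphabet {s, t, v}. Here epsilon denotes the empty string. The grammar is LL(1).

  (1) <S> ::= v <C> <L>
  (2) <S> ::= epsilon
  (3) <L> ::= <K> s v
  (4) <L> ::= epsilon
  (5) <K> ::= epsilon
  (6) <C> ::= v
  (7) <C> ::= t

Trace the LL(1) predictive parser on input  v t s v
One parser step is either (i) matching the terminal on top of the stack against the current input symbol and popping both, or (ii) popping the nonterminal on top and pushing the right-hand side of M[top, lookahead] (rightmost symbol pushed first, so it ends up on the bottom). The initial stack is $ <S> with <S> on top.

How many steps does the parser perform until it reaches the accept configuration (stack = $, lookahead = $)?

step 1: stack=$ <S>  input=v t s v $  — expand <S> ::= v <C> <L>
step 2: stack=$ <L> <C> v  input=v t s v $  — match v
step 3: stack=$ <L> <C>  input=t s v $  — expand <C> ::= t
step 4: stack=$ <L> t  input=t s v $  — match t
step 5: stack=$ <L>  input=s v $  — expand <L> ::= <K> s v
step 6: stack=$ v s <K>  input=s v $  — expand <K> ::= epsilon
step 7: stack=$ v s  input=s v $  — match s
step 8: stack=$ v  input=v $  — match v
Accept reached after 8 steps.

8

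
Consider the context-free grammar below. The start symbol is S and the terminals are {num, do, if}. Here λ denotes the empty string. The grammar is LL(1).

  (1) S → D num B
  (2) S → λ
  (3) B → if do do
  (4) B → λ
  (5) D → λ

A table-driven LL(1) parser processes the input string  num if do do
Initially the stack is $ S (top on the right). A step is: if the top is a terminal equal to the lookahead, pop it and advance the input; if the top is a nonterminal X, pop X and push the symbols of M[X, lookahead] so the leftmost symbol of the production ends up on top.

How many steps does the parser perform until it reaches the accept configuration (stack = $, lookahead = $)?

7

step 1: stack=$ S  input=num if do do $  — expand S → D num B
step 2: stack=$ B num D  input=num if do do $  — expand D → λ
step 3: stack=$ B num  input=num if do do $  — match num
step 4: stack=$ B  input=if do do $  — expand B → if do do
step 5: stack=$ do do if  input=if do do $  — match if
step 6: stack=$ do do  input=do do $  — match do
step 7: stack=$ do  input=do $  — match do
Accept reached after 7 steps.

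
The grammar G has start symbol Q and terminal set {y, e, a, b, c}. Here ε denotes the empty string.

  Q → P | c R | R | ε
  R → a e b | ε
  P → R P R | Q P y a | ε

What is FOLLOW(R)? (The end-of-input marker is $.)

{$, a, c, y}

FIRST(R): from R→a e b we get {a}; from R→ε we get {ε}. So FIRST(R) = {ε, a}.
FIRST(Q): from Q→P we get {ε, a, c, y}; from Q→c R we get {c}; from Q→R we get {ε, a}; from Q→ε we get {ε}. So FIRST(Q) = {ε, a, c, y}.
FIRST(P): from P→R P R we get {ε, a, c, y}; from P→Q P y a we get {a, c, y}; from P→ε we get {ε}. So FIRST(P) = {ε, a, c, y}.
FOLLOW(Q) includes $ since Q is the start symbol.
FOLLOW(Q): in P→Q P y a, Q is followed by P y a with FIRST {a, c, y}. Thus FOLLOW(Q) = {$, a, c, y}.
FOLLOW(P): in Q→P, the suffix after P is empty, so FOLLOW(P) ⊇ FOLLOW(Q) = {$, a, c, y}; in P→R P R, P is followed by R with FIRST {ε, a}; in P→R P R, the suffix after P is nullable (adds nothing new); in P→Q P y a, P is followed by y a with FIRST {y}. Thus FOLLOW(P) = {$, a, c, y}.
FOLLOW(R): in Q→c R, the suffix after R is empty, so FOLLOW(R) ⊇ FOLLOW(Q) = {$, a, c, y}; in Q→R, the suffix after R is empty, so FOLLOW(R) ⊇ FOLLOW(Q) = {$, a, c, y}; in P→R P R (occurrence 1), R is followed by P R with FIRST {ε, a, c, y}; in P→R P R (occurrence 1), the suffix after R is nullable, so FOLLOW(R) ⊇ FOLLOW(P) = {$, a, c, y}; in P→R P R (occurrence 2), the suffix after R is empty, so FOLLOW(R) ⊇ FOLLOW(P) = {$, a, c, y}. Thus FOLLOW(R) = {$, a, c, y}.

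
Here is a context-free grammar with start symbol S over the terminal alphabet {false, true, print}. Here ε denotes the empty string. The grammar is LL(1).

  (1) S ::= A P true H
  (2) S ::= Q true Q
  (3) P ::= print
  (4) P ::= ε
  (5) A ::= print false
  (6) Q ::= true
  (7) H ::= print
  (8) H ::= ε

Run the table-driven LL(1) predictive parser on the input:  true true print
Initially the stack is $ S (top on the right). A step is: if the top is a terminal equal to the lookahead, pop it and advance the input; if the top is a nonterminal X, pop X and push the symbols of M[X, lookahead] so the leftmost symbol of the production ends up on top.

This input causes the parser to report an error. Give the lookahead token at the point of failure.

     Stack          Input              Action
  1  $ S            true true print $  expand S ::= Q true Q
  2  $ Q true Q     true true print $  expand Q ::= true
  3  $ Q true true  true true print $  match true
  4  $ Q true       true print $       match true
  5  $ Q            print $            error: M[Q, print] is empty

print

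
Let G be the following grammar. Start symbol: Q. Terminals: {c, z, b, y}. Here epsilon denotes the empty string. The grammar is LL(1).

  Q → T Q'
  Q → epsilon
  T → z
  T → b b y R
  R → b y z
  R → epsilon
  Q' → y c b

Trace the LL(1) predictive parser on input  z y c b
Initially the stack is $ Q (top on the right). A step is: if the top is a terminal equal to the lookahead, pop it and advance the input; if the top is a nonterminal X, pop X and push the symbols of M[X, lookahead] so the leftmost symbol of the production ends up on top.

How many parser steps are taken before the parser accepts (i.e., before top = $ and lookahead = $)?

step 1: stack=$ Q  input=z y c b $  — expand Q → T Q'
step 2: stack=$ Q' T  input=z y c b $  — expand T → z
step 3: stack=$ Q' z  input=z y c b $  — match z
step 4: stack=$ Q'  input=y c b $  — expand Q' → y c b
step 5: stack=$ b c y  input=y c b $  — match y
step 6: stack=$ b c  input=c b $  — match c
step 7: stack=$ b  input=b $  — match b
Accept reached after 7 steps.

7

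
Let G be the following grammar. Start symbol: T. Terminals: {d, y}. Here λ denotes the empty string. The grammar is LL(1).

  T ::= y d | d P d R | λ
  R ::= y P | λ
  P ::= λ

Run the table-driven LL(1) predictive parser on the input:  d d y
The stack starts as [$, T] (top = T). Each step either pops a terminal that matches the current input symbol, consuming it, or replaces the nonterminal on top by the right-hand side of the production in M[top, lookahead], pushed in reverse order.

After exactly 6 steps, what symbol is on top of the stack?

     Stack      Input    Action
  1  $ T        d d y $  expand T ::= d P d R
  2  $ R d P d  d d y $  match d
  3  $ R d P    d y $    expand P ::= λ
  4  $ R d      d y $    match d
  5  $ R        y $      expand R ::= y P
  6  $ P y      y $      match y
Stack after step 6: $ P (top = P).

P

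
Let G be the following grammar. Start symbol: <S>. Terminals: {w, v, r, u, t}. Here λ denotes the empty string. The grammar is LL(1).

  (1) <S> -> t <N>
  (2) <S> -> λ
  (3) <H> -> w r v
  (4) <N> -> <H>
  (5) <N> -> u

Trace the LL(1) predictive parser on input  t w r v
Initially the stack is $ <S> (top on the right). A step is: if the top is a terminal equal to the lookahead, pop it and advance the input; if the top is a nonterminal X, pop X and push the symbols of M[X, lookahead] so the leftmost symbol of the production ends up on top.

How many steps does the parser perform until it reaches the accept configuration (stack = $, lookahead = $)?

step 1: stack=$ <S>  input=t w r v $  — expand <S> -> t <N>
step 2: stack=$ <N> t  input=t w r v $  — match t
step 3: stack=$ <N>  input=w r v $  — expand <N> -> <H>
step 4: stack=$ <H>  input=w r v $  — expand <H> -> w r v
step 5: stack=$ v r w  input=w r v $  — match w
step 6: stack=$ v r  input=r v $  — match r
step 7: stack=$ v  input=v $  — match v
Accept reached after 7 steps.

7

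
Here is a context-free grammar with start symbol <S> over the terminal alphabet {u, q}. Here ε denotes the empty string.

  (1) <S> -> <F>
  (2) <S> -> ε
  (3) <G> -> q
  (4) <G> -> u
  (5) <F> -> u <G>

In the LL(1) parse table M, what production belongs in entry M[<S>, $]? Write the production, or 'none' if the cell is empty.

<S> -> ε

FIRST(<G>) = {q, u}
FIRST(<F>) = {u}
FIRST(<S>) = {ε, u}  (via <F>)
FOLLOW(<S>) includes $ since <S> is the start symbol.
FOLLOW(<S>): <S> appears on no right-hand side. Thus FOLLOW(<S>) = {$}.
For <S> -> <F>: FIRST(<F>) = {u}, so it goes in M[<S>, t] for t ∈ {u}.
For <S> -> ε: FIRST(ε) = {ε}, so it goes in M[<S>, t] for t ∈ {}; since ε ∈ FIRST, also for every t ∈ FOLLOW(<S>) = {$}.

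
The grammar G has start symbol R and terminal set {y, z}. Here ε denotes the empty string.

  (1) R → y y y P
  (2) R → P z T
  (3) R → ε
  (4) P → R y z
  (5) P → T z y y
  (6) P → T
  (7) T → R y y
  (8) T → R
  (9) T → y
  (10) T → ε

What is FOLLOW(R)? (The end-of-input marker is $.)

FIRST(R): from R→y y y P we get {y}; from R→P z T we get {y, z}; from R→ε we get {ε}. So FIRST(R) = {ε, y, z}.
FIRST(T): from T→R y y we get {y, z}; from T→R we get {ε, y, z}; from T→y we get {y}; from T→ε we get {ε}. So FIRST(T) = {ε, y, z}.
FIRST(P): from P→R y z we get {y, z}; from P→T z y y we get {y, z}; from P→T we get {ε, y, z}. So FIRST(P) = {ε, y, z}.
FOLLOW(R) includes $ since R is the start symbol.
FOLLOW(R): in P→R y z, R is followed by y z with FIRST {y}; in T→R y y, R is followed by y y with FIRST {y}; in T→R, the suffix after R is empty, so FOLLOW(R) ⊇ FOLLOW(T) = {$, y, z}. Thus FOLLOW(R) = {$, y, z}.
FOLLOW(P): in R→y y y P, the suffix after P is empty, so FOLLOW(P) ⊇ FOLLOW(R) = {$, y, z}; in R→P z T, P is followed by z T with FIRST {z}. Thus FOLLOW(P) = {$, y, z}.
FOLLOW(T): in R→P z T, the suffix after T is empty, so FOLLOW(T) ⊇ FOLLOW(R) = {$, y, z}; in P→T z y y, T is followed by z y y with FIRST {z}; in P→T, the suffix after T is empty, so FOLLOW(T) ⊇ FOLLOW(P) = {$, y, z}. Thus FOLLOW(T) = {$, y, z}.

{$, y, z}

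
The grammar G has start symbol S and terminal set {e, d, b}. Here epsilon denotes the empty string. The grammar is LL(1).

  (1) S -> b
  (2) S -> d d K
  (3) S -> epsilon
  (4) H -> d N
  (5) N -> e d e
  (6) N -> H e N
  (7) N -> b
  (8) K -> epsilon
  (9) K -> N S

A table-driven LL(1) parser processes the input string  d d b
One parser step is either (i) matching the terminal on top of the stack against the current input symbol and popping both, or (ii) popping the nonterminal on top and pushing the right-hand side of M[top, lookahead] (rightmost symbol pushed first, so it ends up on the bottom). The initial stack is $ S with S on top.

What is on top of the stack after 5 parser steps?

b

     Stack    Input    Action
  1  $ S      d d b $  expand S -> d d K
  2  $ K d d  d d b $  match d
  3  $ K d    d b $    match d
  4  $ K      b $      expand K -> N S
  5  $ S N    b $      expand N -> b
Stack after step 5: $ S b (top = b).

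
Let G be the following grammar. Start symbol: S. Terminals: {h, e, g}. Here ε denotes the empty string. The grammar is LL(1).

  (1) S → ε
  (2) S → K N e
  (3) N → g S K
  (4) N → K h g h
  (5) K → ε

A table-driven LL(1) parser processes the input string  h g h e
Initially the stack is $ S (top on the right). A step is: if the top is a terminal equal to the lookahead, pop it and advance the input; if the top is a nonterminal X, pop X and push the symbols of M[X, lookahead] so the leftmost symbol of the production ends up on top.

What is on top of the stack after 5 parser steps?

g

step 1: stack=$ S  input=h g h e $  — expand S → K N e
step 2: stack=$ e N K  input=h g h e $  — expand K → ε
step 3: stack=$ e N  input=h g h e $  — expand N → K h g h
step 4: stack=$ e h g h K  input=h g h e $  — expand K → ε
step 5: stack=$ e h g h  input=h g h e $  — match h
Stack after step 5: $ e h g (top = g).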